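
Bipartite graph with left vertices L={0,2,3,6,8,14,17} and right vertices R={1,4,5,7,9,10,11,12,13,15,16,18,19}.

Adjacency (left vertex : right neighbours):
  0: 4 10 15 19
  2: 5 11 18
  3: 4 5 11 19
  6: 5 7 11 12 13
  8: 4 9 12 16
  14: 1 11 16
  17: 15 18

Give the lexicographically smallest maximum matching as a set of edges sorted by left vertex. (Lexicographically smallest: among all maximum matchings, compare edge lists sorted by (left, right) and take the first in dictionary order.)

|M| = 7 (so the lex-smallest maximum matching has 7 edges)
process left vertices in ascending order; for each, take the smallest-labelled available neighbour that still permits 7 edges overall, or leave it unmatched if none does
lex-smallest matching: {0-4, 2-5, 3-11, 6-7, 8-9, 14-1, 17-15}

Lex-smallest maximum matching: {(0,4), (2,5), (3,11), (6,7), (8,9), (14,1), (17,15)}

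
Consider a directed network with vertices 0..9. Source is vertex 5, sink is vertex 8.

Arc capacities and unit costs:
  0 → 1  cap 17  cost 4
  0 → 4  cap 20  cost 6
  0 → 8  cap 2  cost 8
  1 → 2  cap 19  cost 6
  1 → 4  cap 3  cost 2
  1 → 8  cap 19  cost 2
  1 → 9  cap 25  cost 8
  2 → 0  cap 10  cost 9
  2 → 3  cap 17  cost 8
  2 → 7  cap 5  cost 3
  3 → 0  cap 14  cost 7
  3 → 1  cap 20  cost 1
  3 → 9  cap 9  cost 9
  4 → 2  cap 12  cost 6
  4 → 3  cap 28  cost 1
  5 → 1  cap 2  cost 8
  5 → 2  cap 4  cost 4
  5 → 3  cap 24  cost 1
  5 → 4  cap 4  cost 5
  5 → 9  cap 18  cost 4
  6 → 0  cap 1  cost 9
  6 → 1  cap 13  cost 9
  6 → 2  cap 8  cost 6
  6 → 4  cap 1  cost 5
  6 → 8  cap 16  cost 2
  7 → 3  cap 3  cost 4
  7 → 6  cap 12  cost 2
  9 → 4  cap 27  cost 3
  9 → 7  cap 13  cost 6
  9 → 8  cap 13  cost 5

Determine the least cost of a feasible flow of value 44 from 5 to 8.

Minimum cost for 44 units: 354

shortest-cost path #1: 5→3→1→8 push 19 @ unit cost 4 (adds 76)
shortest-cost path #2: 5→9→8 push 13 @ unit cost 9 (adds 117)
shortest-cost path #3: 5→2→7→6→8 push 4 @ unit cost 11 (adds 44)
shortest-cost path #4: 5→9→7→6→8 push 5 @ unit cost 14 (adds 70)
shortest-cost path #5: 5→3→1→2→7→6→8 push 1 @ unit cost 15 (adds 15)
shortest-cost path #6: 5→3→0→8 push 2 @ unit cost 16 (adds 32)
total cost = 354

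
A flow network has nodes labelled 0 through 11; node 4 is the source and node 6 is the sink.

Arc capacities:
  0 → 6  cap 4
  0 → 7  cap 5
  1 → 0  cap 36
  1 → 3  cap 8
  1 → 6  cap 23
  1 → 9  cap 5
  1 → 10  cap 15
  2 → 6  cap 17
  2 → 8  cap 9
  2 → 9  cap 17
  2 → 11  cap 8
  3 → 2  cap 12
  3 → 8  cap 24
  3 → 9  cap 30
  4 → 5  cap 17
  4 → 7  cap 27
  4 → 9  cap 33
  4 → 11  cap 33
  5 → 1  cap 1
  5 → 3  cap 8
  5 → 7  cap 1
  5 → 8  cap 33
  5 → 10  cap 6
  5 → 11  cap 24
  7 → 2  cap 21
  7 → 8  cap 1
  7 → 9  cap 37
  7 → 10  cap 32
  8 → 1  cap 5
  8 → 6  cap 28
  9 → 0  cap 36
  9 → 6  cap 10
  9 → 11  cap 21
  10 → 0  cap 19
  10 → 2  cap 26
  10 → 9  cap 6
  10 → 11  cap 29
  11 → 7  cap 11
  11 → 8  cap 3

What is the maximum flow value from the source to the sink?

augment #1: 4→9→6 bottleneck 10, total now 10
augment #2: 4→5→1→6 bottleneck 1, total now 11
augment #3: 4→5→8→6 bottleneck 16, total now 27
augment #4: 4→7→2→6 bottleneck 17, total now 44
augment #5: 4→7→8→6 bottleneck 1, total now 45
augment #6: 4→9→0→6 bottleneck 4, total now 49
augment #7: 4→11→8→6 bottleneck 3, total now 52
augment #8: 4→7→2→8→6 bottleneck 4, total now 56
augment #9: 4→7→10→2→8→6 bottleneck 4, total now 60
augment #10: 4→7→10→2→8→1→6 bottleneck 1, total now 61

Maximum flow value: 61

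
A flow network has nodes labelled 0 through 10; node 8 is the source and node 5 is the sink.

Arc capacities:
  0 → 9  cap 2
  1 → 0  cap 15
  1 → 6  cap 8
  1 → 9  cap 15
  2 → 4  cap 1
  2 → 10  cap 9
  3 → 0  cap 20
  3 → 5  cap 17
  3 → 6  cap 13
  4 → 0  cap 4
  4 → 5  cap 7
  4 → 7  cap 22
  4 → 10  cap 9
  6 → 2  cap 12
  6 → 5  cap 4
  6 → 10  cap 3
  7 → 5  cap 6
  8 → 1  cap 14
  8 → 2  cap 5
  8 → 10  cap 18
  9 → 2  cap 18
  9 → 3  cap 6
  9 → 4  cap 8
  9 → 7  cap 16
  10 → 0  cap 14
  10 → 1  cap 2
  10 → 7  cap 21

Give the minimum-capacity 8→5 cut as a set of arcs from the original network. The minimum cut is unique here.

Min-cut arcs: {(4,5), (6,5), (7,5), (9,3)} (total capacity 23)

augment #1: 8→1→6→5 push 4
augment #2: 8→2→4→5 push 1
augment #3: 8→10→7→5 push 6
augment #4: 8→1→9→3→5 push 6
augment #5: 8→1→9→4→5 push 4
augment #6: 8→10→0→9→4→5 push 2
max flow = 23; residual-reachable set from 8 gives S-side
cut edges (S→T): {(4,5), (6,5), (7,5), (9,3)} total cap 23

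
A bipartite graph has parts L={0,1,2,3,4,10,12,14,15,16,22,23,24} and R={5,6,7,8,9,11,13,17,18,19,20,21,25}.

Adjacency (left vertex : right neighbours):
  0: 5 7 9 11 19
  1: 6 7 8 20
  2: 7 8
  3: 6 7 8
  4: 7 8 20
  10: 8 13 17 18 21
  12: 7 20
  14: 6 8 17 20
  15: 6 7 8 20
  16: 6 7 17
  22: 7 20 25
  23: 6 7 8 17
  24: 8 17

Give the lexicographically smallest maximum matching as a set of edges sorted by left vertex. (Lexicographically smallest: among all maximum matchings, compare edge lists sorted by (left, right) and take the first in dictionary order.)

Lex-smallest maximum matching: {(0,5), (1,6), (2,7), (3,8), (4,20), (10,13), (14,17), (22,25)}

|M| = 8 (so the lex-smallest maximum matching has 8 edges)
process left vertices in ascending order; for each, take the smallest-labelled available neighbour that still permits 8 edges overall, or leave it unmatched if none does
lex-smallest matching: {0-5, 1-6, 2-7, 3-8, 4-20, 10-13, 14-17, 22-25}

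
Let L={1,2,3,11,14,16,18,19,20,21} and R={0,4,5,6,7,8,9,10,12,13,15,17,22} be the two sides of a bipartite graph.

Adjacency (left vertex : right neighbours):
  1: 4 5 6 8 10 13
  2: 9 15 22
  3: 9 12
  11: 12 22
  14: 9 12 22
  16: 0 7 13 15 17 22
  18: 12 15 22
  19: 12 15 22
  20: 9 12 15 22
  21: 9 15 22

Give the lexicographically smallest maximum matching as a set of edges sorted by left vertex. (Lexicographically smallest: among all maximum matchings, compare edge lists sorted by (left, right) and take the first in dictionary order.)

Lex-smallest maximum matching: {(1,4), (2,9), (3,12), (11,22), (16,0), (18,15)}

|M| = 6 (so the lex-smallest maximum matching has 6 edges)
process left vertices in ascending order; for each, take the smallest-labelled available neighbour that still permits 6 edges overall, or leave it unmatched if none does
lex-smallest matching: {1-4, 2-9, 3-12, 11-22, 16-0, 18-15}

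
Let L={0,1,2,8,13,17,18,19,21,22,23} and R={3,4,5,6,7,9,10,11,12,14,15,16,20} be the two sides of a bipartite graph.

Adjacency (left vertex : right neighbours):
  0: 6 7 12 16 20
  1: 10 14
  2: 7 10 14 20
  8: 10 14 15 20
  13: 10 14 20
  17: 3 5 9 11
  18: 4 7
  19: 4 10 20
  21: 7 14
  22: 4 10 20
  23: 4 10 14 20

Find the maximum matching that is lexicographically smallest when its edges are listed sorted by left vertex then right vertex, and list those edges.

|M| = 8 (so the lex-smallest maximum matching has 8 edges)
process left vertices in ascending order; for each, take the smallest-labelled available neighbour that still permits 8 edges overall, or leave it unmatched if none does
lex-smallest matching: {0-6, 1-10, 2-7, 8-15, 13-14, 17-3, 18-4, 19-20}

Lex-smallest maximum matching: {(0,6), (1,10), (2,7), (8,15), (13,14), (17,3), (18,4), (19,20)}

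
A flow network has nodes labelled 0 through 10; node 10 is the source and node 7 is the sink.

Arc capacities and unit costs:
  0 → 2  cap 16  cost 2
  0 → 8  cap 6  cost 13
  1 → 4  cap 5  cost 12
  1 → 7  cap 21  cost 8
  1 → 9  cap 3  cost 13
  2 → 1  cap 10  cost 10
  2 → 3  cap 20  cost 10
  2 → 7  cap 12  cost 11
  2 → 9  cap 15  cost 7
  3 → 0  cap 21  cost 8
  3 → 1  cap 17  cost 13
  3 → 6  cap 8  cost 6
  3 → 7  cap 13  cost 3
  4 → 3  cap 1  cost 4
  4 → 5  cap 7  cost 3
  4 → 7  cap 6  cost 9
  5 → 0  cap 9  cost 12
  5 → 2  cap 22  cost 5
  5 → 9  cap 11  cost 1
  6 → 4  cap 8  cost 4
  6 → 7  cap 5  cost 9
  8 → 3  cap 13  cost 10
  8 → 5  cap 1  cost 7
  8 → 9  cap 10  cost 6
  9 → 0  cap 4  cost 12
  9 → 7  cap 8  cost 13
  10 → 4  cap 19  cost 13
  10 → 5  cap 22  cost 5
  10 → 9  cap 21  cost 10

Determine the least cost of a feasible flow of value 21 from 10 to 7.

shortest-cost path #1: 10→5→9→7 push 8 @ unit cost 19 (adds 152)
shortest-cost path #2: 10→4→3→7 push 1 @ unit cost 20 (adds 20)
shortest-cost path #3: 10→5→2→7 push 12 @ unit cost 21 (adds 252)
total cost = 424

Minimum cost for 21 units: 424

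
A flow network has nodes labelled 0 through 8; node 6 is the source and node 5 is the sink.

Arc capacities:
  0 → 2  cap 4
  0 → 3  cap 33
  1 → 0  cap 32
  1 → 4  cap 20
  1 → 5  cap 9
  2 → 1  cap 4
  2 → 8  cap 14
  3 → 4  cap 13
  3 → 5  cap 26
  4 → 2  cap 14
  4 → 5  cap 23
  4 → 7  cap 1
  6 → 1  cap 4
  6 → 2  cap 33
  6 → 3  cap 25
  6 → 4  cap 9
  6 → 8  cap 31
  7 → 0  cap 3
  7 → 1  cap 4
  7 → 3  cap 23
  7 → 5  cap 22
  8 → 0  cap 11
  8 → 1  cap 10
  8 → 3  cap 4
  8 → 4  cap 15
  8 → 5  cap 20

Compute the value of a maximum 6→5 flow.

augment #1: 6→1→5 bottleneck 4, total now 4
augment #2: 6→3→5 bottleneck 25, total now 29
augment #3: 6→4→5 bottleneck 9, total now 38
augment #4: 6→8→5 bottleneck 20, total now 58
augment #5: 6→2→1→5 bottleneck 4, total now 62
augment #6: 6→8→1→5 bottleneck 1, total now 63
augment #7: 6→8→3→5 bottleneck 1, total now 64
augment #8: 6→8→4→5 bottleneck 9, total now 73
augment #9: 6→2→8→4→5 bottleneck 5, total now 78
augment #10: 6→2→8→4→7→5 bottleneck 1, total now 79

Maximum flow value: 79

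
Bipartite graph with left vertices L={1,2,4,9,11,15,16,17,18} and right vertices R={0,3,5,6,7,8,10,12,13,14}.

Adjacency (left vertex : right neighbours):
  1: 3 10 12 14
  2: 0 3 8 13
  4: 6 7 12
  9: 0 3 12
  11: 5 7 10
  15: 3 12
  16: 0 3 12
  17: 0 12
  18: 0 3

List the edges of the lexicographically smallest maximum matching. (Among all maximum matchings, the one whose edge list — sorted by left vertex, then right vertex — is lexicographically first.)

Lex-smallest maximum matching: {(1,10), (2,8), (4,6), (9,0), (11,5), (15,3), (16,12)}

|M| = 7 (so the lex-smallest maximum matching has 7 edges)
process left vertices in ascending order; for each, take the smallest-labelled available neighbour that still permits 7 edges overall, or leave it unmatched if none does
lex-smallest matching: {1-10, 2-8, 4-6, 9-0, 11-5, 15-3, 16-12}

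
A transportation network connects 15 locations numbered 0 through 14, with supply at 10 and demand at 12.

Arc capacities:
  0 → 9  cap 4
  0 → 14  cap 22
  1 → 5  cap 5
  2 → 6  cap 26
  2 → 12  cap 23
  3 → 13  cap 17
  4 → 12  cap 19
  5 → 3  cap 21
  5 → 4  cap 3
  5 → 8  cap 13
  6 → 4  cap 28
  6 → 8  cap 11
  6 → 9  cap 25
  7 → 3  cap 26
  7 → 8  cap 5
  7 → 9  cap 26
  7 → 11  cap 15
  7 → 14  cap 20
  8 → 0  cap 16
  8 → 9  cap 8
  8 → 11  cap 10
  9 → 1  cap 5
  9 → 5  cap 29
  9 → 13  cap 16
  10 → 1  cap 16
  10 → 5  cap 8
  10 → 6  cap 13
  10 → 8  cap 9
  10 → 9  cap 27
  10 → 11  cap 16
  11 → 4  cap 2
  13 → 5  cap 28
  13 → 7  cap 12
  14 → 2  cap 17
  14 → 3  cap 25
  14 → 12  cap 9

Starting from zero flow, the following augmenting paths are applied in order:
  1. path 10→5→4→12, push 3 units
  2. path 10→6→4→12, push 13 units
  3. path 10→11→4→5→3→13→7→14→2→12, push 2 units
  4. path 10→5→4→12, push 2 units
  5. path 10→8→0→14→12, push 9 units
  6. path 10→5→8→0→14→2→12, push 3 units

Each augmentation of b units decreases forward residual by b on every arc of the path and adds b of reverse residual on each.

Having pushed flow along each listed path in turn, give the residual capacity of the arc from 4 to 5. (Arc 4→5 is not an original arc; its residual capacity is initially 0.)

Residual capacity of (4,5): 3

after path 1 (10→5→4→12, push 3): res(4,5)=3
after path 2 (10→6→4→12, push 13): res(4,5)=3
after path 3 (10→11→4→5→3→13→7→14→2→12, push 2): res(4,5)=1
after path 4 (10→5→4→12, push 2): res(4,5)=3
after path 5 (10→8→0→14→12, push 9): res(4,5)=3
after path 6 (10→5→8→0→14→2→12, push 3): res(4,5)=3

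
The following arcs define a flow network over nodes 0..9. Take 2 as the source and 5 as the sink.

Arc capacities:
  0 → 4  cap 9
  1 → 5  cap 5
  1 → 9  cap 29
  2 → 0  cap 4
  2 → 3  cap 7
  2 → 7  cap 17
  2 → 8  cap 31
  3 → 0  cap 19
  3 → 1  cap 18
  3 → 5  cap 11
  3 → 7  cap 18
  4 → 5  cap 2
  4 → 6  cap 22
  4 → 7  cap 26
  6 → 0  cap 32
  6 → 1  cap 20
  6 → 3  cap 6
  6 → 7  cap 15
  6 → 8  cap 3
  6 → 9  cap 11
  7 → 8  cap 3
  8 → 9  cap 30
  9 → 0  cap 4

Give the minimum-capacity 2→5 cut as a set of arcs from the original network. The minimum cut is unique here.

augment #1: 2→3→5 push 7
augment #2: 2→0→4→5 push 2
augment #3: 2→0→4→6→1→5 push 2
augment #4: 2→8→9→0→4→6→1→5 push 3
augment #5: 2→8→9→0→4→6→3→5 push 1
max flow = 15; residual-reachable set from 2 gives S-side
cut edges (S→T): {(2,0), (2,3), (9,0)} total cap 15

Min-cut arcs: {(2,0), (2,3), (9,0)} (total capacity 15)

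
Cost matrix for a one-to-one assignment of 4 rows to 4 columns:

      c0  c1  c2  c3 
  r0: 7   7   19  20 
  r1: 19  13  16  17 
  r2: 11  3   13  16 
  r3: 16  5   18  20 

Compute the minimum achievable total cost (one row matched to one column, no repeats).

optimal assignment: row0→col0 (cost 7), row1→col3 (cost 17), row2→col2 (cost 13), row3→col1 (cost 5)
total = 7 + 17 + 13 + 5 = 42

Minimum assignment cost: 42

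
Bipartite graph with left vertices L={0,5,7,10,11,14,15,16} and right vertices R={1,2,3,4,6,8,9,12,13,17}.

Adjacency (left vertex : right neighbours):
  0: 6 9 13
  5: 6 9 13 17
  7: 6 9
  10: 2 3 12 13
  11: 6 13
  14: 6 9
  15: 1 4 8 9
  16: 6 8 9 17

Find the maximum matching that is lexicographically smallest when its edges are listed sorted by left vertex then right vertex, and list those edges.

|M| = 7 (so the lex-smallest maximum matching has 7 edges)
process left vertices in ascending order; for each, take the smallest-labelled available neighbour that still permits 7 edges overall, or leave it unmatched if none does
lex-smallest matching: {0-6, 5-17, 7-9, 10-2, 11-13, 15-1, 16-8}

Lex-smallest maximum matching: {(0,6), (5,17), (7,9), (10,2), (11,13), (15,1), (16,8)}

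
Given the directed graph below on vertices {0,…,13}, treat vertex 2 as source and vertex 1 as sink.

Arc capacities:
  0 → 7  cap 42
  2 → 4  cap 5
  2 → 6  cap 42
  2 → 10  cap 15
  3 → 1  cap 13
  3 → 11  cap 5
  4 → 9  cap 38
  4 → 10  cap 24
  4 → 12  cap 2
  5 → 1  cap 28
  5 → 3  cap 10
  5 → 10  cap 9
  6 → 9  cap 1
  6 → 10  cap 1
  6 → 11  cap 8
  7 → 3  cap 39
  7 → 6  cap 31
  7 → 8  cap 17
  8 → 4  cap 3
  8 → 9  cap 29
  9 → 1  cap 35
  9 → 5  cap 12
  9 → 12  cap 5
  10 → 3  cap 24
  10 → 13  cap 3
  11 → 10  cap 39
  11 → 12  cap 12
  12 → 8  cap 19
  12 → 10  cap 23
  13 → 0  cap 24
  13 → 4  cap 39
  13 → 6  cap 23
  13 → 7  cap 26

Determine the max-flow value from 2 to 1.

Maximum flow value: 30

augment #1: 2→4→9→1 bottleneck 5, total now 5
augment #2: 2→6→9→1 bottleneck 1, total now 6
augment #3: 2→10→3→1 bottleneck 13, total now 19
augment #4: 2→10→13→4→9→1 bottleneck 2, total now 21
augment #5: 2→6→10→13→4→9→1 bottleneck 1, total now 22
augment #6: 2→6→11→12→8→9→1 bottleneck 8, total now 30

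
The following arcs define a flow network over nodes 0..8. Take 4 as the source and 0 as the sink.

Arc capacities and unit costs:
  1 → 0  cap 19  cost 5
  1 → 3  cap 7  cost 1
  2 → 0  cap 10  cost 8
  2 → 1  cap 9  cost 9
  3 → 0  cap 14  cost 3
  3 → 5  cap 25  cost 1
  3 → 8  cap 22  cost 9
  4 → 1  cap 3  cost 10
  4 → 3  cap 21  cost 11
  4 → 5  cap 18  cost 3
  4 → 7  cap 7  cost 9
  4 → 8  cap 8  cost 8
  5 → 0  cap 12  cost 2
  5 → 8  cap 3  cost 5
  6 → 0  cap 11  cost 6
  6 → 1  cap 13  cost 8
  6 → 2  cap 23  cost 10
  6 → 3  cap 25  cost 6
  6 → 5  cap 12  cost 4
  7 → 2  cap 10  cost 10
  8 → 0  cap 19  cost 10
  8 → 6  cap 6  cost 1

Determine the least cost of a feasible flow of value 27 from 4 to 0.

Minimum cost for 27 units: 271

shortest-cost path #1: 4→5→0 push 12 @ unit cost 5 (adds 60)
shortest-cost path #2: 4→3→0 push 14 @ unit cost 14 (adds 196)
shortest-cost path #3: 4→1→0 push 1 @ unit cost 15 (adds 15)
total cost = 271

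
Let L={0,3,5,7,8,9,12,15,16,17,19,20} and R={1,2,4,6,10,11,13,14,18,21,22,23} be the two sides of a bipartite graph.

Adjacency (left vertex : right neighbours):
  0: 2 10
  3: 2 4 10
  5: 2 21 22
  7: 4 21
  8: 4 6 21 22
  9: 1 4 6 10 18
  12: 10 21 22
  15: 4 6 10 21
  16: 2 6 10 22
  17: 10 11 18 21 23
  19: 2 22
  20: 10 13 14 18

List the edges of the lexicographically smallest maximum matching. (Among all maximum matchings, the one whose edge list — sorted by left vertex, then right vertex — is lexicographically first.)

|M| = 9 (so the lex-smallest maximum matching has 9 edges)
process left vertices in ascending order; for each, take the smallest-labelled available neighbour that still permits 9 edges overall, or leave it unmatched if none does
lex-smallest matching: {0-2, 3-4, 5-21, 8-6, 9-1, 12-10, 16-22, 17-11, 20-13}

Lex-smallest maximum matching: {(0,2), (3,4), (5,21), (8,6), (9,1), (12,10), (16,22), (17,11), (20,13)}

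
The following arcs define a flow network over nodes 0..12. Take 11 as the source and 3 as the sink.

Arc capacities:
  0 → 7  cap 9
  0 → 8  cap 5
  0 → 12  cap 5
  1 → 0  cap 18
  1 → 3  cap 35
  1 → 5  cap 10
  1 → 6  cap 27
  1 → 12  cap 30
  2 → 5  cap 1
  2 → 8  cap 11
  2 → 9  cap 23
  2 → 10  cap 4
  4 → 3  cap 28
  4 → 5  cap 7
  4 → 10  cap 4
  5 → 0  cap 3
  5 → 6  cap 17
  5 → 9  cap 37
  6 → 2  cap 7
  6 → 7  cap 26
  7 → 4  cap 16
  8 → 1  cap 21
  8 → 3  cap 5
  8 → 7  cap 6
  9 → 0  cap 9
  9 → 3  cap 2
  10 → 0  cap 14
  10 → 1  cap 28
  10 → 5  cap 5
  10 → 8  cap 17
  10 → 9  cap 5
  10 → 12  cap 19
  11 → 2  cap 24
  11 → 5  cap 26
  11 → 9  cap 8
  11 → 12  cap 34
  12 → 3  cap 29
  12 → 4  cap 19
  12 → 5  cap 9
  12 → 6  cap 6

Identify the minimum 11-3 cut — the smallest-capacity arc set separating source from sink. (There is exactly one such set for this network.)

augment #1: 11→9→3 push 2
augment #2: 11→12→3 push 29
augment #3: 11→2→8→3 push 5
augment #4: 11→12→4→3 push 5
augment #5: 11→2→8→1→3 push 6
augment #6: 11→2→10→1→3 push 4
augment #7: 11→5→0→7→4→3 push 3
augment #8: 11→5→6→7→4→3 push 13
augment #9: 11→9→0→8→1→3 push 5
augment #10: 11→9→0→12→4→3 push 1
augment #11: 11→2→9→0→12→4→3 push 3
augment #12: 11→5→6→7→0→12→4→3 push 1
max flow = 77; residual-reachable set from 11 gives S-side
cut edges (S→T): {(0,8), (0,12), (2,8), (2,10), (7,4), (9,3), (11,12)} total cap 77

Min-cut arcs: {(0,8), (0,12), (2,8), (2,10), (7,4), (9,3), (11,12)} (total capacity 77)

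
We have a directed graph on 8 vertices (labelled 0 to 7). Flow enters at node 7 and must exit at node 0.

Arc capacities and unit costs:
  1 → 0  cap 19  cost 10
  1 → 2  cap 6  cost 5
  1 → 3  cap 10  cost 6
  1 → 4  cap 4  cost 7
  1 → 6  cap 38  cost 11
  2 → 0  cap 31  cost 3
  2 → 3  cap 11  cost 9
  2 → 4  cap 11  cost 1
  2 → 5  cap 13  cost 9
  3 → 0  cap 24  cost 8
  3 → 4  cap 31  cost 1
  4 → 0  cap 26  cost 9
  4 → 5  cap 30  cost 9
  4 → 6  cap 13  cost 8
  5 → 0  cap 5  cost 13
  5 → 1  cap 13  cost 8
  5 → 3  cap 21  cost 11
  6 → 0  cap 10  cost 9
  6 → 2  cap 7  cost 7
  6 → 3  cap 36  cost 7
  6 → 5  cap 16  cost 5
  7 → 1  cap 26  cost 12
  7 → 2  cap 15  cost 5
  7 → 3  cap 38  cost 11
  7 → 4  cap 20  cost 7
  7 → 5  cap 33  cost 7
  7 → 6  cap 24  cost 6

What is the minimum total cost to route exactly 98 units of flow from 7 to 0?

Minimum cost for 98 units: 1614

shortest-cost path #1: 7→2→0 push 15 @ unit cost 8 (adds 120)
shortest-cost path #2: 7→6→0 push 10 @ unit cost 15 (adds 150)
shortest-cost path #3: 7→4→0 push 20 @ unit cost 16 (adds 320)
shortest-cost path #4: 7→6→2→0 push 7 @ unit cost 16 (adds 112)
shortest-cost path #5: 7→3→0 push 24 @ unit cost 19 (adds 456)
shortest-cost path #6: 7→1→2→0 push 6 @ unit cost 20 (adds 120)
shortest-cost path #7: 7→5→0 push 5 @ unit cost 20 (adds 100)
shortest-cost path #8: 7→3→4→0 push 6 @ unit cost 21 (adds 126)
shortest-cost path #9: 7→1→0 push 5 @ unit cost 22 (adds 110)
total cost = 1614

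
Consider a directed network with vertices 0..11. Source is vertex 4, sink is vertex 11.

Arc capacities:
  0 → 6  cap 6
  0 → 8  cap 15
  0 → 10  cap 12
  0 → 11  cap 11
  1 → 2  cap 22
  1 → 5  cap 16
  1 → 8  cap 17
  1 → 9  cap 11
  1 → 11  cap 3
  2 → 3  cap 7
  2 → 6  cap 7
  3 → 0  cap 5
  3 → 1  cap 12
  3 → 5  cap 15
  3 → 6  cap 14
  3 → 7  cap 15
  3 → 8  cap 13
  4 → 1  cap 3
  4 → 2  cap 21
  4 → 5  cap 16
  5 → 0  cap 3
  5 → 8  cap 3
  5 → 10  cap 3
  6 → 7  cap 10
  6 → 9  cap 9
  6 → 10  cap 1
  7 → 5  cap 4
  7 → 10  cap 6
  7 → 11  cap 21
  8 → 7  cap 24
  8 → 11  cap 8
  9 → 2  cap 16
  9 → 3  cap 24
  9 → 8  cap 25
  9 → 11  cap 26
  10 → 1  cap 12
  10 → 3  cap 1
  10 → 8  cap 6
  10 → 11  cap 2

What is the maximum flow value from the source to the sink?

Maximum flow value: 26

augment #1: 4→1→11 bottleneck 3, total now 3
augment #2: 4→5→0→11 bottleneck 3, total now 6
augment #3: 4→5→8→11 bottleneck 3, total now 9
augment #4: 4→5→10→11 bottleneck 2, total now 11
augment #5: 4→2→3→0→11 bottleneck 5, total now 16
augment #6: 4→2→3→7→11 bottleneck 2, total now 18
augment #7: 4→2→6→7→11 bottleneck 7, total now 25
augment #8: 4→5→10→8→11 bottleneck 1, total now 26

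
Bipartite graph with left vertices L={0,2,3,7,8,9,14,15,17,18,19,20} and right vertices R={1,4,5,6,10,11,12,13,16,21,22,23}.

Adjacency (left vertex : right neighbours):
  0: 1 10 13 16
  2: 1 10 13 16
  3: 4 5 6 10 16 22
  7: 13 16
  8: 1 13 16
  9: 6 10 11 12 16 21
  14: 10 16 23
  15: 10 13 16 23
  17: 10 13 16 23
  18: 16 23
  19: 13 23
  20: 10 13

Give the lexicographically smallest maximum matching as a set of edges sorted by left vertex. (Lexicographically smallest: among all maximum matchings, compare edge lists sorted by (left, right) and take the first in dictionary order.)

|M| = 7 (so the lex-smallest maximum matching has 7 edges)
process left vertices in ascending order; for each, take the smallest-labelled available neighbour that still permits 7 edges overall, or leave it unmatched if none does
lex-smallest matching: {0-1, 2-10, 3-4, 7-13, 8-16, 9-6, 14-23}

Lex-smallest maximum matching: {(0,1), (2,10), (3,4), (7,13), (8,16), (9,6), (14,23)}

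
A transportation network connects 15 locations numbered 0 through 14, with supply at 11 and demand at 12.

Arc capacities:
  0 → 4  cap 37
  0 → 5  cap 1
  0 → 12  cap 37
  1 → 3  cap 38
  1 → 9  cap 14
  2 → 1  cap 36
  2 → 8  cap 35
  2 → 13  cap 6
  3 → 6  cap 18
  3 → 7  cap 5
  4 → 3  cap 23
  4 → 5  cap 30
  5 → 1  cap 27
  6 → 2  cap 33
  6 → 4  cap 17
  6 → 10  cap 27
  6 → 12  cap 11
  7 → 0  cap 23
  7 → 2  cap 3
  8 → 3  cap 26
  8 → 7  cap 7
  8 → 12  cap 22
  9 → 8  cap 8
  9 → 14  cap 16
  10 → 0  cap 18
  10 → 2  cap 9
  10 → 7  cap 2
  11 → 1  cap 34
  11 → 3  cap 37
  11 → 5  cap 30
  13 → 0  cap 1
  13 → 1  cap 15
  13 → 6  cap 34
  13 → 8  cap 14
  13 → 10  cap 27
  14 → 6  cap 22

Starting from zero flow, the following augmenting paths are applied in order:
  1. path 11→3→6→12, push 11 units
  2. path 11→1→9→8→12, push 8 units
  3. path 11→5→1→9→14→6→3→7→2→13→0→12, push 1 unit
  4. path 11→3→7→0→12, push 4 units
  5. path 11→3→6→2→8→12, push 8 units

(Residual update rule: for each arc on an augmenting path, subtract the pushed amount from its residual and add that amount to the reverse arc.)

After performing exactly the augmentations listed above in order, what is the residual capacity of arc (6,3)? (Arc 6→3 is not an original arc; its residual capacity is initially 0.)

after path 1 (11→3→6→12, push 11): res(6,3)=11
after path 2 (11→1→9→8→12, push 8): res(6,3)=11
after path 3 (11→5→1→9→14→6→3→7→2→13→0→12, push 1): res(6,3)=10
after path 4 (11→3→7→0→12, push 4): res(6,3)=10
after path 5 (11→3→6→2→8→12, push 8): res(6,3)=18

Residual capacity of (6,3): 18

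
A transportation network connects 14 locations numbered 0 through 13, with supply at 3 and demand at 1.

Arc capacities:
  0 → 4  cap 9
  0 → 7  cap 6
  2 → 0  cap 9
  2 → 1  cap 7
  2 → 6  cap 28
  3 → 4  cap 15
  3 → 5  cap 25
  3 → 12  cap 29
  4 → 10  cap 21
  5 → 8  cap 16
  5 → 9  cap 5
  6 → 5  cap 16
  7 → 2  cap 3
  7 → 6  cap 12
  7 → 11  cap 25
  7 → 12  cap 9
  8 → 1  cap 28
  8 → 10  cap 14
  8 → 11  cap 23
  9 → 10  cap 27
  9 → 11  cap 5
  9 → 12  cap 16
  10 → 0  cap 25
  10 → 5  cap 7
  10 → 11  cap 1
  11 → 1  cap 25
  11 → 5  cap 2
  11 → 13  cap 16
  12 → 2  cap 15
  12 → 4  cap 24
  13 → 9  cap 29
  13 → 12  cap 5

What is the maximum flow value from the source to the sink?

Maximum flow value: 35

augment #1: 3→5→8→1 bottleneck 16, total now 16
augment #2: 3→12→2→1 bottleneck 7, total now 23
augment #3: 3→4→10→11→1 bottleneck 1, total now 24
augment #4: 3→5→9→11→1 bottleneck 5, total now 29
augment #5: 3→4→10→0→7→11→1 bottleneck 6, total now 35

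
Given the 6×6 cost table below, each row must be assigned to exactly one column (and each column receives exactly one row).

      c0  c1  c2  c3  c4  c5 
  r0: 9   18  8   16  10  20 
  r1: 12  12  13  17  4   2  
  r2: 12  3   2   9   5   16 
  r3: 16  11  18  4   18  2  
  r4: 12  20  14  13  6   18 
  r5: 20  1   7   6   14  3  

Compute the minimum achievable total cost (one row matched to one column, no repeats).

Minimum assignment cost: 24

optimal assignment: row0→col0 (cost 9), row1→col5 (cost 2), row2→col2 (cost 2), row3→col3 (cost 4), row4→col4 (cost 6), row5→col1 (cost 1)
total = 9 + 2 + 2 + 4 + 6 + 1 = 24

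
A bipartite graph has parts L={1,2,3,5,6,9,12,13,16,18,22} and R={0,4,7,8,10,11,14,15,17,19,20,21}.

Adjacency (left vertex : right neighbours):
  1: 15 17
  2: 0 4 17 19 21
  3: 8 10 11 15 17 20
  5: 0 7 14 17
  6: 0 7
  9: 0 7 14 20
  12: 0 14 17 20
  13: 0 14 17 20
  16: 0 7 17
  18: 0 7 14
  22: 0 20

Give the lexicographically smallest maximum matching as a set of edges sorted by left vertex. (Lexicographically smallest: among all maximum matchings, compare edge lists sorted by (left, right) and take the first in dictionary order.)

Lex-smallest maximum matching: {(1,15), (2,4), (3,8), (5,0), (6,7), (9,14), (12,17), (13,20)}

|M| = 8 (so the lex-smallest maximum matching has 8 edges)
process left vertices in ascending order; for each, take the smallest-labelled available neighbour that still permits 8 edges overall, or leave it unmatched if none does
lex-smallest matching: {1-15, 2-4, 3-8, 5-0, 6-7, 9-14, 12-17, 13-20}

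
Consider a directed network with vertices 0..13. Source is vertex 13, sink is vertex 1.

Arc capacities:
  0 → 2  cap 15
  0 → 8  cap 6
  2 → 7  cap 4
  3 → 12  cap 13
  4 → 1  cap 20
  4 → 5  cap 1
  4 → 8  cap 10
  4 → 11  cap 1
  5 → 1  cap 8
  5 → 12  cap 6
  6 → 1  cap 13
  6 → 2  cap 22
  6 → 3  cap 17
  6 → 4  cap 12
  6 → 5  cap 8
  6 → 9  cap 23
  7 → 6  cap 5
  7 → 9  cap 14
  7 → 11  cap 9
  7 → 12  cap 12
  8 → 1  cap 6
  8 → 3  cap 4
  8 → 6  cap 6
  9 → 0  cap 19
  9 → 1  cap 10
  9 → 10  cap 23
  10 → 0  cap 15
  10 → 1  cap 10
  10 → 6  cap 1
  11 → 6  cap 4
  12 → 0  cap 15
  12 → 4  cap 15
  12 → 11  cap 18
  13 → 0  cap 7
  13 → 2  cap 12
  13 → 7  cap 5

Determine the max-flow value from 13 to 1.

Maximum flow value: 15

augment #1: 13→0→8→1 bottleneck 6, total now 6
augment #2: 13→7→6→1 bottleneck 5, total now 11
augment #3: 13→2→7→9→1 bottleneck 4, total now 15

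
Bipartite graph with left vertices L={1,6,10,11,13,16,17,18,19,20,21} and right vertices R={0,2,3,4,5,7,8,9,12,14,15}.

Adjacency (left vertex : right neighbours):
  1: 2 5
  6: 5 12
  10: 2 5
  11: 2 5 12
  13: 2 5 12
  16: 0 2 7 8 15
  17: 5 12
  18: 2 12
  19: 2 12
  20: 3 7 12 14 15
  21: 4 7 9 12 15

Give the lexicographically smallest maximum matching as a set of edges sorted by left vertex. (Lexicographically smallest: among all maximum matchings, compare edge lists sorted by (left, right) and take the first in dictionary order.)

|M| = 6 (so the lex-smallest maximum matching has 6 edges)
process left vertices in ascending order; for each, take the smallest-labelled available neighbour that still permits 6 edges overall, or leave it unmatched if none does
lex-smallest matching: {1-2, 6-5, 11-12, 16-0, 20-3, 21-4}

Lex-smallest maximum matching: {(1,2), (6,5), (11,12), (16,0), (20,3), (21,4)}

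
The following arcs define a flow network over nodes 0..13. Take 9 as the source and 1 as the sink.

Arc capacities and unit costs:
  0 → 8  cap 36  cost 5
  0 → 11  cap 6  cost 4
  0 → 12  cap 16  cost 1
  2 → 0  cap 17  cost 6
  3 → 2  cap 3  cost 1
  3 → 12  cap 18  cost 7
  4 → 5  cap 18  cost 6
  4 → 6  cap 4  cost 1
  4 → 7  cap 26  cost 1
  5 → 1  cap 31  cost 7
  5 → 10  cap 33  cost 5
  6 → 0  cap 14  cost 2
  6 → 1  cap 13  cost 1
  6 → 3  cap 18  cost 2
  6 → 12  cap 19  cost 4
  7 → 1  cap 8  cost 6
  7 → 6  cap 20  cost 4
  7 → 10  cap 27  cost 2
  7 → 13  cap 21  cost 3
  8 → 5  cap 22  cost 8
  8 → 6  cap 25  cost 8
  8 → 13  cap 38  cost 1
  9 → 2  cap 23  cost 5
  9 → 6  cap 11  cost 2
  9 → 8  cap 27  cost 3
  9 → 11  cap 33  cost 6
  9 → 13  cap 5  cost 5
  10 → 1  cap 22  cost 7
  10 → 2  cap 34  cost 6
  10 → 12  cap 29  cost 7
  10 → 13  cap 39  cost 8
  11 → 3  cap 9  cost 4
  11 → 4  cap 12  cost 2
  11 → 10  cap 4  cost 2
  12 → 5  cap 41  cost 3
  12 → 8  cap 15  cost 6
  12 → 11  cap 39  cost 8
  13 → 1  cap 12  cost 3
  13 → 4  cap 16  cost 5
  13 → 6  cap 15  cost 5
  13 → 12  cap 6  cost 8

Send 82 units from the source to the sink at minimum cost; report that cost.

Minimum cost for 82 units: 1269

shortest-cost path #1: 9→6→1 push 11 @ unit cost 3 (adds 33)
shortest-cost path #2: 9→8→13→1 push 12 @ unit cost 7 (adds 84)
shortest-cost path #3: 9→11→4→6→1 push 2 @ unit cost 10 (adds 20)
shortest-cost path #4: 9→11→4→7→1 push 8 @ unit cost 15 (adds 120)
shortest-cost path #5: 9→11→10→1 push 4 @ unit cost 15 (adds 60)
shortest-cost path #6: 9→11→4→7→10→1 push 2 @ unit cost 18 (adds 36)
shortest-cost path #7: 9→8→5→1 push 15 @ unit cost 18 (adds 270)
shortest-cost path #8: 9→13→8→5→1 push 5 @ unit cost 19 (adds 95)
shortest-cost path #9: 9→2→0→12→5→1 push 11 @ unit cost 22 (adds 242)
shortest-cost path #10: 9→2→0→12→5→8→13→6→4→7→10→1 push 2 @ unit cost 22 (adds 44)
shortest-cost path #11: 9→2→0→12→5→8→13→4→7→10→1 push 3 @ unit cost 23 (adds 69)
shortest-cost path #12: 9→11→3→12→5→8→13→4→7→10→1 push 7 @ unit cost 28 (adds 196)
total cost = 1269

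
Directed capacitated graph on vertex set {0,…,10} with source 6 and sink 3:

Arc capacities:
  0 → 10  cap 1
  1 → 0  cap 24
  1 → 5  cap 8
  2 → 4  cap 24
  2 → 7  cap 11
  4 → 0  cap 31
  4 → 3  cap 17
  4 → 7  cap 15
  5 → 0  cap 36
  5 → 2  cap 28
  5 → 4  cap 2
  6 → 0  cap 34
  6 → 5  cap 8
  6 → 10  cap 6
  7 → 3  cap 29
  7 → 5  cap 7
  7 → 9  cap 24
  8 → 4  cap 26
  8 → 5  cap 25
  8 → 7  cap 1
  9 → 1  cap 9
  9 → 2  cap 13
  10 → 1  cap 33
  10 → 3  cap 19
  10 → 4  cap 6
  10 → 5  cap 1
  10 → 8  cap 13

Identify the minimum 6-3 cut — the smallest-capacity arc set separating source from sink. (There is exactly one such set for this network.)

Min-cut arcs: {(0,10), (6,5), (6,10)} (total capacity 15)

augment #1: 6→10→3 push 6
augment #2: 6→0→10→3 push 1
augment #3: 6→5→4→3 push 2
augment #4: 6→5→2→4→3 push 6
max flow = 15; residual-reachable set from 6 gives S-side
cut edges (S→T): {(0,10), (6,5), (6,10)} total cap 15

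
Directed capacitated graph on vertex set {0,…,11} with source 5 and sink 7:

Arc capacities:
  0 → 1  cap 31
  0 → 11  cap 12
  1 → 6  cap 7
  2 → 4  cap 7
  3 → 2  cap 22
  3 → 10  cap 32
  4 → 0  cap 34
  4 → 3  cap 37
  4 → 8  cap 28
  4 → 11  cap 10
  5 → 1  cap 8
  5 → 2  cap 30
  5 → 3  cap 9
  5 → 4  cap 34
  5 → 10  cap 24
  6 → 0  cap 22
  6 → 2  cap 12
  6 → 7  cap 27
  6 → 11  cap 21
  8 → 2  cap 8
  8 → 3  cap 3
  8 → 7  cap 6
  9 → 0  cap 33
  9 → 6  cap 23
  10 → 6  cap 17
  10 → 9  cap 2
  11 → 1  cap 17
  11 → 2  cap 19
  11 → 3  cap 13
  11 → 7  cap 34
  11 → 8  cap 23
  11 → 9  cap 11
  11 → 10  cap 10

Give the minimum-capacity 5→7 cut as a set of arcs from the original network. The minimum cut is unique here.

Min-cut arcs: {(0,11), (1,6), (4,11), (8,7), (10,6), (10,9)} (total capacity 54)

augment #1: 5→1→6→7 push 7
augment #2: 5→4→8→7 push 6
augment #3: 5→4→11→7 push 10
augment #4: 5→10→6→7 push 17
augment #5: 5→4→0→11→7 push 12
augment #6: 5→10→9→6→7 push 2
max flow = 54; residual-reachable set from 5 gives S-side
cut edges (S→T): {(0,11), (1,6), (4,11), (8,7), (10,6), (10,9)} total cap 54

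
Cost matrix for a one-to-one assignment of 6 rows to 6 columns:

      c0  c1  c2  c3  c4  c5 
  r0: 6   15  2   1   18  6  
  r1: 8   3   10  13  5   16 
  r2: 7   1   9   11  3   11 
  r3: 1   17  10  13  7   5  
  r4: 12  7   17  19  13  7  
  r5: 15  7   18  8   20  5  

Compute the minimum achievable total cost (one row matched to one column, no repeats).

one of 2 optimal assignments: row0→col2 (cost 2), row1→col1 (cost 3), row2→col4 (cost 3), row3→col0 (cost 1), row4→col5 (cost 7), row5→col3 (cost 8)
total = 2 + 3 + 3 + 1 + 7 + 8 = 24

Minimum assignment cost: 24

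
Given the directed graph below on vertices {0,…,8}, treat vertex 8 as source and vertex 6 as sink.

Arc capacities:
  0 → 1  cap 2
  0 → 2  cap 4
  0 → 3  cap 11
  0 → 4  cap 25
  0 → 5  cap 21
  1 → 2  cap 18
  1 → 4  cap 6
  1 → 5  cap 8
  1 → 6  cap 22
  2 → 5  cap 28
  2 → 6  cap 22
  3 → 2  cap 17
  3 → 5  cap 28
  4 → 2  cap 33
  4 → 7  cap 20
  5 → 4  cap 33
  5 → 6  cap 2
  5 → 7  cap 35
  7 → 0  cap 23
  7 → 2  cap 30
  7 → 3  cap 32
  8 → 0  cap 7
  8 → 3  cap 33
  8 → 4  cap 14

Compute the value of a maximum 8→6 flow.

augment #1: 8→0→1→6 bottleneck 2, total now 2
augment #2: 8→0→2→6 bottleneck 4, total now 6
augment #3: 8→0→5→6 bottleneck 1, total now 7
augment #4: 8→3→2→6 bottleneck 17, total now 24
augment #5: 8→3→5→6 bottleneck 1, total now 25
augment #6: 8→4→2→6 bottleneck 1, total now 26

Maximum flow value: 26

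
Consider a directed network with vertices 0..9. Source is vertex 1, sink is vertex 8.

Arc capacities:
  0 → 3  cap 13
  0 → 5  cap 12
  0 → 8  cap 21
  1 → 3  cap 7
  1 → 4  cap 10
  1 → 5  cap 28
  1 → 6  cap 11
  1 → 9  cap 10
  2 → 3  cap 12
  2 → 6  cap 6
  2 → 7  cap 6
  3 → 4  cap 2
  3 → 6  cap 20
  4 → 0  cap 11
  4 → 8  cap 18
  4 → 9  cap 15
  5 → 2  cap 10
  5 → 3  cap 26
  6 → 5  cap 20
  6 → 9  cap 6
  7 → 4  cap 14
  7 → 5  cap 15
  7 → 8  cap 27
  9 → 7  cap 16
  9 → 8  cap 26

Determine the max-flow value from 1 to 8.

Maximum flow value: 34

augment #1: 1→4→8 bottleneck 10, total now 10
augment #2: 1→9→8 bottleneck 10, total now 20
augment #3: 1→3→4→8 bottleneck 2, total now 22
augment #4: 1→6→9→8 bottleneck 6, total now 28
augment #5: 1→5→2→7→8 bottleneck 6, total now 34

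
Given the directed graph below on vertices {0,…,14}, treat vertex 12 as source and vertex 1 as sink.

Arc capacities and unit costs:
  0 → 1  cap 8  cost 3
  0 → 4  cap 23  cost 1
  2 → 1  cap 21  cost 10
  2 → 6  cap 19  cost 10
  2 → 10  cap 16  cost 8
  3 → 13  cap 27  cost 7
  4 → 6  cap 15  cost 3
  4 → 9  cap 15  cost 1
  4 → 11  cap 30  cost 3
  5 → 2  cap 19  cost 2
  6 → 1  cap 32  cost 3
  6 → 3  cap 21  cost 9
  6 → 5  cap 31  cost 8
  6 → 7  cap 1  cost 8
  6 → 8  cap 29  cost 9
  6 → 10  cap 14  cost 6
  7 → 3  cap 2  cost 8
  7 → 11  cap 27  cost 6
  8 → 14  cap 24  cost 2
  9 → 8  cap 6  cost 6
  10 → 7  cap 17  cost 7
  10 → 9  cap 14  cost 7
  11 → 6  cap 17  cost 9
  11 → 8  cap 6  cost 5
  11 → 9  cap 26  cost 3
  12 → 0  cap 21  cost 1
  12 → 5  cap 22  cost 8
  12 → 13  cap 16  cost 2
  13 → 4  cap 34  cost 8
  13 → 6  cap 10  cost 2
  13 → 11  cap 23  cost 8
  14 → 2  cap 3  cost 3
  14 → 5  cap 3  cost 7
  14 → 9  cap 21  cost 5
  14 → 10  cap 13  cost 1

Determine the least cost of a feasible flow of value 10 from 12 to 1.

shortest-cost path #1: 12→0→1 push 8 @ unit cost 4 (adds 32)
shortest-cost path #2: 12→13→6→1 push 2 @ unit cost 7 (adds 14)
total cost = 46

Minimum cost for 10 units: 46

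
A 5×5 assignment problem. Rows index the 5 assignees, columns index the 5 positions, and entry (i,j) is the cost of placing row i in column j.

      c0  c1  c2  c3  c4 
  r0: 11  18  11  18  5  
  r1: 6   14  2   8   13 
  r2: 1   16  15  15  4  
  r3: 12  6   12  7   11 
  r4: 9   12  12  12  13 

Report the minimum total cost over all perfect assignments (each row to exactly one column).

Minimum assignment cost: 26

optimal assignment: row0→col4 (cost 5), row1→col2 (cost 2), row2→col0 (cost 1), row3→col1 (cost 6), row4→col3 (cost 12)
total = 5 + 2 + 1 + 6 + 12 = 26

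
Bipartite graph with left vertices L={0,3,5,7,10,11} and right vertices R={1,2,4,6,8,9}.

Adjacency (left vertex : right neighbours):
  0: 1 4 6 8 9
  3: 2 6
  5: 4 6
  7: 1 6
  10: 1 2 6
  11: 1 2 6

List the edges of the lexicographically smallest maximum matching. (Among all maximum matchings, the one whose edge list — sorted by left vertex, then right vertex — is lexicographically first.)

Lex-smallest maximum matching: {(0,8), (3,2), (5,4), (7,1), (10,6)}

|M| = 5 (so the lex-smallest maximum matching has 5 edges)
process left vertices in ascending order; for each, take the smallest-labelled available neighbour that still permits 5 edges overall, or leave it unmatched if none does
lex-smallest matching: {0-8, 3-2, 5-4, 7-1, 10-6}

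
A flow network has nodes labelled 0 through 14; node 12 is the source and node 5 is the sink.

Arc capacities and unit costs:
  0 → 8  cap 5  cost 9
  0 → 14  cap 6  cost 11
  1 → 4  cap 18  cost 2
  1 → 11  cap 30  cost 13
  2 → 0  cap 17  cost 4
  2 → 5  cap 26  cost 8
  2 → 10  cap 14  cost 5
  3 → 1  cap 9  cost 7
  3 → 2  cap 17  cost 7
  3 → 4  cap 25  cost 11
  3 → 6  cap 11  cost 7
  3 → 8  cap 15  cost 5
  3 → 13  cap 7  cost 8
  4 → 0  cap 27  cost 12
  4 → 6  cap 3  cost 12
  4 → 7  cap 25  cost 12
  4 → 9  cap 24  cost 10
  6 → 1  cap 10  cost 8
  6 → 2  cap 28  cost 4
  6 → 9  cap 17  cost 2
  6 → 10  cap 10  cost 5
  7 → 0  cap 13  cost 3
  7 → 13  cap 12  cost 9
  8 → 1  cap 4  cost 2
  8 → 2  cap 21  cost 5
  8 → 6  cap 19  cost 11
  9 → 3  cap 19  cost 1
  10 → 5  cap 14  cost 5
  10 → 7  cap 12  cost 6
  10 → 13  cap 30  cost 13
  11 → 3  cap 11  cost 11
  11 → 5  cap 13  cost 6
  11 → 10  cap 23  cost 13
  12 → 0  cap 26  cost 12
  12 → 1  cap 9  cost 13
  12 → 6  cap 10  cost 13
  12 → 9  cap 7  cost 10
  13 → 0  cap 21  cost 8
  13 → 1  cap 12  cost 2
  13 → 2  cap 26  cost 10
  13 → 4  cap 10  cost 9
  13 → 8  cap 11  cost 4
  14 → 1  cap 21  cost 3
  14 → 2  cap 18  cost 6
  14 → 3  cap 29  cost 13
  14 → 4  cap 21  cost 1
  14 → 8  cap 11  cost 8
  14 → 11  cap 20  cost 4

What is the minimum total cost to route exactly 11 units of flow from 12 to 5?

shortest-cost path #1: 12→6→10→5 push 10 @ unit cost 23 (adds 230)
shortest-cost path #2: 12→9→3→2→5 push 1 @ unit cost 26 (adds 26)
total cost = 256

Minimum cost for 11 units: 256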